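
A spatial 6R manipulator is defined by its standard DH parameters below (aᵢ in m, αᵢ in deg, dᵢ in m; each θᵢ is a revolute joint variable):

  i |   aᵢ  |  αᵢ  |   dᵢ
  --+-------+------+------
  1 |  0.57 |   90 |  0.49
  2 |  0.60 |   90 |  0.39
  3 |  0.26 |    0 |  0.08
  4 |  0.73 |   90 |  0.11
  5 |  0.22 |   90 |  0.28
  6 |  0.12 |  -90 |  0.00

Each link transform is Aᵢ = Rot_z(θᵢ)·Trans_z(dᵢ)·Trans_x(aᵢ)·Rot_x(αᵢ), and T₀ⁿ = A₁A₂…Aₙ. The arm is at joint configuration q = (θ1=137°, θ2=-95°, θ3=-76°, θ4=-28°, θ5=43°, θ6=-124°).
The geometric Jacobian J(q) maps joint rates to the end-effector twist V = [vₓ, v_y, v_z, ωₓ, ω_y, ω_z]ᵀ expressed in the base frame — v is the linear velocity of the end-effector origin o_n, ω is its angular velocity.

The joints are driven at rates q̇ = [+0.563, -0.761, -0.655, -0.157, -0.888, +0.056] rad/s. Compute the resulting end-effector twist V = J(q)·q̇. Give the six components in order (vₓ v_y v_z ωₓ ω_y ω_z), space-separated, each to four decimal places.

0.3038 -0.2426 1.0433 -1.2579 -0.2119 -0.3605

o_n = [-0.6177, -0.2928, 0.2326]
J₁: ẑ×o_n = [0.2928, -0.6177, 0.0000], ω = ẑ
J2: z=[0.6820, 0.7314, 0.0000] o=[-0.4169, 0.3887, 0.4900] → [-0.1882, 0.1755, -0.3179, 0.6820, 0.7314, 0.0000]
J3: z=[0.7286, -0.6794, 0.0872] o=[-0.1126, 0.6383, -0.1077] → [-0.1501, -0.2920, -1.0215, 0.7286, -0.6794, 0.0872]
J4: z=[0.7286, -0.6794, 0.0872] o=[-0.2224, 0.3957, -0.1634] → [-0.2091, -0.3230, -0.7702, 0.7286, -0.6794, 0.0872]
J5: z=[0.1031, 0.2346, 0.9666] o=[-0.6366, -0.1866, 0.0221] → [0.1521, -0.0035, -0.0154, 0.1031, 0.2346, 0.9666]
J6: z=[-0.9947, 0.0227, 0.1006] o=[-0.6073, -0.3347, 0.3446] → [-0.0068, -0.1124, -0.0414, -0.9947, 0.0227, 0.1006]
V = J·q̇ = [0.3038, -0.2426, 1.0433, -1.2579, -0.2119, -0.3605]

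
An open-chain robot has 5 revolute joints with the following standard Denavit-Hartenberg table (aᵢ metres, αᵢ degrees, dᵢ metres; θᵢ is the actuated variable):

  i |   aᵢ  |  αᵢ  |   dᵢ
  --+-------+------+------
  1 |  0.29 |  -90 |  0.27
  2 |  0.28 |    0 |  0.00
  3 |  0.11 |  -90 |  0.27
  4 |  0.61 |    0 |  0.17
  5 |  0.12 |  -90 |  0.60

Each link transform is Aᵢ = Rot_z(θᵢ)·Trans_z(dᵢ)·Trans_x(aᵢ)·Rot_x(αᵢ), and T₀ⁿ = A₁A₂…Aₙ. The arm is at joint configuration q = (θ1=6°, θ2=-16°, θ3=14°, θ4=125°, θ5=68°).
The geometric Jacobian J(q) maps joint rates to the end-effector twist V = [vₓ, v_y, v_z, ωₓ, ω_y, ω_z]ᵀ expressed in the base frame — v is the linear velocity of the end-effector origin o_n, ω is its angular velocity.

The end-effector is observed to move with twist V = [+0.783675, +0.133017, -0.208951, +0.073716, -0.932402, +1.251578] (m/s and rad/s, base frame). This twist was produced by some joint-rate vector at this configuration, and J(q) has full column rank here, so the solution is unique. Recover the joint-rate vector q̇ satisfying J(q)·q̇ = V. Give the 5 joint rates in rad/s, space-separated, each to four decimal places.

0.5600 -0.3720 -0.5630 0.0080 -0.7000

o_n = [0.2494, -0.1776, -0.4348]
J₁: ẑ×o_n = [0.1776, 0.2494, -0.0000], ω = ẑ
J2: z=[-0.1045, 0.9945, 0.0000] o=[0.2884, 0.0303, 0.2700] → [-0.7009, -0.0737, 0.0606, -0.1045, 0.9945, 0.0000]
J3: z=[-0.1045, 0.9945, 0.0000] o=[0.5561, 0.0584, 0.3472] → [-0.7777, -0.0817, 0.3297, -0.1045, 0.9945, 0.0000]
J4: z=[0.0347, 0.0036, -0.9994] o=[0.6372, 0.3385, 0.3510] → [-0.5186, 0.4149, -0.0165, 0.0347, 0.0036, -0.9994]
J5: z=[0.0347, 0.0036, -0.9994] o=[0.3476, -0.1944, 0.1689] → [0.0146, 0.1191, 0.0009, 0.0347, 0.0036, -0.9994]
q̇ = J⁺·V = [0.5600, -0.3720, -0.5630, 0.0080, -0.7000]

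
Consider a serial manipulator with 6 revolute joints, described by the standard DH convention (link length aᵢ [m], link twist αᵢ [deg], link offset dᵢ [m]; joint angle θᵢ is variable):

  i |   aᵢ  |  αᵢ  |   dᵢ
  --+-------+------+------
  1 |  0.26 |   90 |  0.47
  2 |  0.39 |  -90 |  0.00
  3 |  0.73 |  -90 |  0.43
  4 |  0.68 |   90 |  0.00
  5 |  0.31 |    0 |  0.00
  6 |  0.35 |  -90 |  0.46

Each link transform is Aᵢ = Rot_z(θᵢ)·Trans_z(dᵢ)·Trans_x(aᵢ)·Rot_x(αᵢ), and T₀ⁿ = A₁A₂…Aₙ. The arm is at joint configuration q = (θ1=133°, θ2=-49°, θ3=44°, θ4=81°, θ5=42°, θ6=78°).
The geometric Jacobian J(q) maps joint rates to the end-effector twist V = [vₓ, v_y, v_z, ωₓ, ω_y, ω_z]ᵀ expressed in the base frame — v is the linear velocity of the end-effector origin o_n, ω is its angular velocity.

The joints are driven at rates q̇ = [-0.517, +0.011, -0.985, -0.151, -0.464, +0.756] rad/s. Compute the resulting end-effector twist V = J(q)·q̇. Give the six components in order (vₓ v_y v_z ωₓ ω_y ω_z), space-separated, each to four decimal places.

-0.4105 1.8939 -1.0246 0.2847 -0.4236 -1.3690

o_n = [-1.4246, -0.3343, -0.4093]
J₁: ẑ×o_n = [0.3343, -1.4246, 0.0000], ω = ẑ
J2: z=[0.7314, 0.6820, 0.0000] o=[-0.1773, 0.1902, 0.4700] → [-0.5997, 0.6431, 0.4671, 0.7314, 0.6820, 0.0000]
J3: z=[-0.5147, 0.5520, 0.6561] o=[-0.3518, 0.3773, 0.1757] → [0.1440, -1.0049, 0.9584, -0.5147, 0.5520, 0.6561]
J4: z=[-0.2153, -0.8239, 0.5243] o=[-1.1790, 0.5207, 0.0615] → [0.8361, -0.2301, -0.0183, -0.2153, -0.8239, 0.5243]
J5: z=[-0.9002, -0.0407, -0.4336] o=[-0.9216, 0.1363, -0.4369] → [-0.2052, 0.2430, 0.4032, -0.9002, -0.0407, -0.4336]
J6: z=[-0.9002, -0.0407, -0.4336] o=[-0.8790, -0.1648, -0.4970] → [-0.0771, 0.3155, 0.1304, -0.9002, -0.0407, -0.4336]
V = J·q̇ = [-0.4105, 1.8939, -1.0246, 0.2847, -0.4236, -1.3690]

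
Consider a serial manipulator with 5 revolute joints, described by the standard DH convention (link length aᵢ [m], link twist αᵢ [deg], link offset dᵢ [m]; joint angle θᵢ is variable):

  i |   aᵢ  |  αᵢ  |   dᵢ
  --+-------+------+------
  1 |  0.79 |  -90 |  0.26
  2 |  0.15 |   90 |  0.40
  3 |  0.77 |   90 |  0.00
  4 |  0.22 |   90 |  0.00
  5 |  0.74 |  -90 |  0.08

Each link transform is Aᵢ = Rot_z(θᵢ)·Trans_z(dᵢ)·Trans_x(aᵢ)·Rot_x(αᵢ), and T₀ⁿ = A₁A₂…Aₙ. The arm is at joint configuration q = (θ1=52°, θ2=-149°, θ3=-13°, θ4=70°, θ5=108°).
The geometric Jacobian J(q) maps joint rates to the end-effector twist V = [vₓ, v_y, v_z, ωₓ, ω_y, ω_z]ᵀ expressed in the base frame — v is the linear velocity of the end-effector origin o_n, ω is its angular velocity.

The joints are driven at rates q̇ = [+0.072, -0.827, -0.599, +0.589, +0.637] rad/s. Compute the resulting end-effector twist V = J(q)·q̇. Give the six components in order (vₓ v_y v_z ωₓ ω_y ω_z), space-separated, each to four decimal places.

o_n = [0.4434, -0.2043, 0.7088]
J₁: ẑ×o_n = [0.2043, 0.4434, -0.0000], ω = ẑ
J2: z=[-0.7880, 0.6157, 0.0000] o=[0.4864, 0.6225, 0.2600] → [0.2763, 0.3537, 0.6780, -0.7880, 0.6157, 0.0000]
J3: z=[-0.3171, -0.4059, -0.8572] o=[0.0920, 0.7675, 0.3373] → [-0.9838, -0.1834, 0.4508, -0.3171, -0.4059, -0.8572]
J4: z=[0.8865, -0.4479, -0.1159] o=[-0.1674, 0.1541, 0.7237] → [-0.0349, -0.0576, -0.0441, 0.8865, -0.4479, -0.1159]
J5: z=[-0.2082, -0.6098, 0.7647] o=[-0.2583, 0.0102, 0.5842] → [0.0881, 0.5626, 0.4726, -0.2082, -0.6098, 0.7647]
V = J·q̇ = [0.4111, 0.1738, -0.5556, 1.2312, -0.9183, 1.0043]

0.4111 0.1738 -0.5556 1.2312 -0.9183 1.0043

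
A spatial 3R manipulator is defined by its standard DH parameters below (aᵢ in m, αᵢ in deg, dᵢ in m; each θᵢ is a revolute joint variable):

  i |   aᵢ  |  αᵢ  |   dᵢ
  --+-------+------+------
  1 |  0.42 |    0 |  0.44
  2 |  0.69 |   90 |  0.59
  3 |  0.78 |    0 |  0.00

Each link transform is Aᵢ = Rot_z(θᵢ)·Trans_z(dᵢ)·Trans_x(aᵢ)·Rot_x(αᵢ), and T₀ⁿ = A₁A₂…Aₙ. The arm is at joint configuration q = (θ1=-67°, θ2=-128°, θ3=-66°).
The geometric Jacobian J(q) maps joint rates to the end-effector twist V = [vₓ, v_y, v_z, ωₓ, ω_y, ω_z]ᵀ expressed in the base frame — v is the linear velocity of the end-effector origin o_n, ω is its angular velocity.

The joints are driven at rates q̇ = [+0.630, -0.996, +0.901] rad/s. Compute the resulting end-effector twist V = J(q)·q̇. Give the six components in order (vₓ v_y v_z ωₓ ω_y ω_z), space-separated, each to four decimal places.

-0.2812 0.6256 0.2858 0.2332 0.8703 -0.3660

o_n = [-0.8088, -0.1259, 0.3174]
J₁: ẑ×o_n = [0.1259, -0.8088, 0.0000], ω = ẑ
J2: z=[0.0000, 0.0000, 1.0000] o=[0.1641, -0.3866, 0.4400] → [-0.2607, -0.9729, 0.0000, 0.0000, 0.0000, 1.0000]
J3: z=[0.2588, 0.9659, 0.0000] o=[-0.5024, -0.2080, 1.0300] → [-0.6883, 0.1844, 0.3173, 0.2588, 0.9659, 0.0000]
V = J·q̇ = [-0.2812, 0.6256, 0.2858, 0.2332, 0.8703, -0.3660]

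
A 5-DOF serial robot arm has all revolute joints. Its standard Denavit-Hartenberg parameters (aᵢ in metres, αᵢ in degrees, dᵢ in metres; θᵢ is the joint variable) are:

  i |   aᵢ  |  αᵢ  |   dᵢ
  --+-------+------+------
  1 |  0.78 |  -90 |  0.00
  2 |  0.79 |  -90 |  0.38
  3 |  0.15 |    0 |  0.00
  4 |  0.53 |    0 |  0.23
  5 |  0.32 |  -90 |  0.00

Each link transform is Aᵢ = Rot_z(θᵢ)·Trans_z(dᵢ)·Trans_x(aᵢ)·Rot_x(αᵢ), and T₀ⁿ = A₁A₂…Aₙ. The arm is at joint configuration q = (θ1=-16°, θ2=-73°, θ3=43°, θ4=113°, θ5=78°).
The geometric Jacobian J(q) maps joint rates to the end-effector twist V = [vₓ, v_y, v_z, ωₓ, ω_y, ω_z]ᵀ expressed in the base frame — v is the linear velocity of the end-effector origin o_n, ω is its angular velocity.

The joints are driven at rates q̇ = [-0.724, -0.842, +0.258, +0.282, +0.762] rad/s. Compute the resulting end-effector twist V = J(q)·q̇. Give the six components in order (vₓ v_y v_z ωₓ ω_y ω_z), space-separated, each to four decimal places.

o_n = [1.1136, 0.0146, 0.1502]
J₁: ẑ×o_n = [-0.0146, 1.1136, 0.0000], ω = ẑ
J2: z=[0.2756, 0.9613, 0.0000] o=[0.7498, -0.2150, 0.0000] → [0.1444, -0.0414, -0.2864, 0.2756, 0.9613, 0.0000]
J3: z=[0.9193, -0.2636, -0.2924] o=[1.0766, 0.0866, 0.7555] → [0.1385, 0.5455, -0.0564, 0.9193, -0.2636, -0.2924]
J4: z=[0.9193, -0.2636, -0.2924] o=[1.0792, -0.0206, 0.8604] → [0.1975, 0.6427, 0.0414, 0.9193, -0.2636, -0.2924]
J5: z=[0.9193, -0.2636, -0.2924] o=[1.0951, -0.2494, 0.3301] → [0.1246, 0.1599, 0.2476, 0.9193, -0.2636, -0.2924]
V = J·q̇ = [0.0753, -0.3275, 0.4270, 0.9648, -1.1526, -1.1047]

0.0753 -0.3275 0.4270 0.9648 -1.1526 -1.1047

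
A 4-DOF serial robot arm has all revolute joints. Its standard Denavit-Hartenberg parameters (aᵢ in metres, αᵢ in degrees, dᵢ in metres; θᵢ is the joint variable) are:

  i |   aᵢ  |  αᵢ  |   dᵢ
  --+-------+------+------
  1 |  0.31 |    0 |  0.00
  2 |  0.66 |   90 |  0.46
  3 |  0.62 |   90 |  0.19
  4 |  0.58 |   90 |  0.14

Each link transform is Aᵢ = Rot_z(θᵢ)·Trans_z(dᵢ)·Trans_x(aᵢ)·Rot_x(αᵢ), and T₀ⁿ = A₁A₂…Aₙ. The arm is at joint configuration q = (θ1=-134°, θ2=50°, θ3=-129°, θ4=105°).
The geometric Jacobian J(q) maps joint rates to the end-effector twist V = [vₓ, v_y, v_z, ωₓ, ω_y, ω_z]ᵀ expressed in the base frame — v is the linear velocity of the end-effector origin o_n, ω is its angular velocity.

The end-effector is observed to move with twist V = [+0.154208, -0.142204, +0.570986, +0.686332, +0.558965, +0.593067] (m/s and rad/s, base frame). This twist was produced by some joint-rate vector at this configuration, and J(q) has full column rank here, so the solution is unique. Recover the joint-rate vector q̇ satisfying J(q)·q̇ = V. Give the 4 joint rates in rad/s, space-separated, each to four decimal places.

o_n = [-0.9348, -0.5555, 0.1829]
J₁: ẑ×o_n = [0.5555, -0.9348, 0.0000], ω = ẑ
J2: z=[0.0000, 0.0000, 1.0000] o=[-0.2153, -0.2230, 0.0000] → [0.3325, -0.7194, 0.0000, 0.0000, 0.0000, 1.0000]
J3: z=[-0.9945, -0.1045, 0.0000] o=[-0.1464, -0.8794, 0.4600] → [0.0290, -0.2755, -0.4045, -0.9945, -0.1045, 0.0000]
J4: z=[-0.0812, 0.7729, 0.6293] o=[-0.3761, -0.5112, -0.0218] → [0.1861, -0.3349, 0.4354, -0.0812, 0.7729, 0.6293]
q̇ = J⁺·V = [-0.0320, 0.2330, -0.7410, 0.6230]

-0.0320 0.2330 -0.7410 0.6230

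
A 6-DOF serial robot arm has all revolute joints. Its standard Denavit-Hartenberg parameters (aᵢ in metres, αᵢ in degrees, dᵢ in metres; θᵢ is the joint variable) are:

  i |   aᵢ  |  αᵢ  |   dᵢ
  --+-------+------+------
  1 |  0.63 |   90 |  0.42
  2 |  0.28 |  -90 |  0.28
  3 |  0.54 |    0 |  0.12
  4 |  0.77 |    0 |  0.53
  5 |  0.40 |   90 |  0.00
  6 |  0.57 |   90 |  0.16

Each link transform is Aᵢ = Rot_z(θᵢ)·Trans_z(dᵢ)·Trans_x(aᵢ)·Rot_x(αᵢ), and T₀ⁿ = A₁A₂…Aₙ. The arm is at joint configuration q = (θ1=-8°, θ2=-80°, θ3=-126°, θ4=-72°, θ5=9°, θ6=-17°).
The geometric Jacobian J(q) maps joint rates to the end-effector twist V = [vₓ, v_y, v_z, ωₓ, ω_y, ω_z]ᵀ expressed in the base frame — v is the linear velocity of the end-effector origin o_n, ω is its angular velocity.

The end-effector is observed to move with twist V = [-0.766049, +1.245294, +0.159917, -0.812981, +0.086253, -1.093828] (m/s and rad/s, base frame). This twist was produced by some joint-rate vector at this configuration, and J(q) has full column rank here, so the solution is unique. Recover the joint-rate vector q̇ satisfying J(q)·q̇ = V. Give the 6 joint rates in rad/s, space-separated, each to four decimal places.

o_n = [0.7826, -0.2847, 2.1566]
J₁: ẑ×o_n = [0.2847, 0.7826, -0.0000], ω = ẑ
J2: z=[-0.1392, -0.9903, 0.0000] o=[0.6239, -0.0877, 0.4200] → [-1.7197, 0.2417, 0.1846, -0.1392, -0.9903, 0.0000]
J3: z=[0.9752, -0.1371, 0.1736] o=[0.6330, -0.3717, 0.1443] → [-0.2909, -1.9365, 0.1053, 0.9752, -0.1371, 0.1736]
J4: z=[0.9752, -0.1371, 0.1736] o=[0.6347, -0.8131, 0.4777] → [-0.3219, -1.6116, 0.5356, 0.9752, -0.1371, 0.1736]
J5: z=[0.9752, -0.1371, 0.1736] o=[1.0588, -0.6324, 1.2909] → [-0.1790, -0.8922, 0.3012, 0.9752, -0.1371, 0.1736]
J6: z=[0.1644, 0.9743, -0.1541] o=[0.9995, -0.5609, 1.6800] → [0.5069, -0.0449, 0.2568, 0.1644, 0.9743, -0.1541]
q̇ = J⁺·V = [-0.8500, 0.6480, -0.8740, -0.1580, 0.1850, 0.6280]

-0.8500 0.6480 -0.8740 -0.1580 0.1850 0.6280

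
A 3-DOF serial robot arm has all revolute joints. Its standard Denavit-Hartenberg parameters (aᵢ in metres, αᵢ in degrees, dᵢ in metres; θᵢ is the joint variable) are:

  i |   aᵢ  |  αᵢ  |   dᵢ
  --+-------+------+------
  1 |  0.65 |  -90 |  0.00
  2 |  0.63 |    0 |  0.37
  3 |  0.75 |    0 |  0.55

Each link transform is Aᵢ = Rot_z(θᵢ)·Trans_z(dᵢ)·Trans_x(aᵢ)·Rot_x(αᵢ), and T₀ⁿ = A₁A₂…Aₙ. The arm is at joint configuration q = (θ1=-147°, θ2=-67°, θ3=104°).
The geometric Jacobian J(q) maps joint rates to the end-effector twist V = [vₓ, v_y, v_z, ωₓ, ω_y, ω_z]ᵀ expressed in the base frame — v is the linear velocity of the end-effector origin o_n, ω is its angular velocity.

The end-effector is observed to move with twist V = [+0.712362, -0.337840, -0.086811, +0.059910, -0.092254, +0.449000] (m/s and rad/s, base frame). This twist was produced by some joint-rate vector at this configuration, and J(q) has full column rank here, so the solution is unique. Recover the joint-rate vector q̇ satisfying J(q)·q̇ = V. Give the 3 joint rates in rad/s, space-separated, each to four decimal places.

o_n = [-0.7529, -1.5859, 0.1286]
J₁: ẑ×o_n = [1.5859, -0.7529, 0.0000], ω = ẑ
J2: z=[0.5446, -0.8387, 0.0000] o=[-0.5451, -0.3540, 0.0000] → [-0.1078, -0.0700, -0.8451, 0.5446, -0.8387, 0.0000]
J3: z=[0.5446, -0.8387, 0.0000] o=[-0.5501, -0.7984, 0.5799] → [0.3785, 0.2458, -0.5990, 0.5446, -0.8387, 0.0000]
q̇ = J⁺·V = [0.4490, 0.0850, 0.0250]

0.4490 0.0850 0.0250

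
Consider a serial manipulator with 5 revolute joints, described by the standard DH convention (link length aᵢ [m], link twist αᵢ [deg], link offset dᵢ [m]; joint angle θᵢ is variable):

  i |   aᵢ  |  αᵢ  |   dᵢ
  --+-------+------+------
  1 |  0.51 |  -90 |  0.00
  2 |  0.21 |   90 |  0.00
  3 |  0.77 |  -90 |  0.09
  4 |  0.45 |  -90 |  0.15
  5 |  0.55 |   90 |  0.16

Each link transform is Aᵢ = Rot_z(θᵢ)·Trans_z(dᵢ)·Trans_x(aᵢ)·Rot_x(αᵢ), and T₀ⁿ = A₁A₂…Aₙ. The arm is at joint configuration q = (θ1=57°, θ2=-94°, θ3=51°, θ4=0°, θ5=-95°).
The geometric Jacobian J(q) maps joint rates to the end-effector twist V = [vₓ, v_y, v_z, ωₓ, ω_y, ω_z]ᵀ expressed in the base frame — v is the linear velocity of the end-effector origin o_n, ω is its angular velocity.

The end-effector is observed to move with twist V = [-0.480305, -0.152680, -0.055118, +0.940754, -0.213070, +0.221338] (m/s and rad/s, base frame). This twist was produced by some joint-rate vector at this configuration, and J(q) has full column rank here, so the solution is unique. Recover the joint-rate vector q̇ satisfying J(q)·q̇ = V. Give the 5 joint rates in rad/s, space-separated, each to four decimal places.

-0.0100 -0.7370 0.2040 -0.2670 0.5530

o_n = [-0.8319, 1.1979, 0.4091]
J₁: ẑ×o_n = [-1.1979, -0.8319, 0.0000], ω = ẑ
J2: z=[-0.8387, 0.5446, 0.0000] o=[0.2778, 0.4277, 0.0000] → [0.2228, 0.3431, -0.0416, -0.8387, 0.5446, 0.0000]
J3: z=[-0.5433, -0.8366, -0.0698] o=[0.2698, 0.4154, 0.2095] → [-0.1124, 0.1853, -1.3468, -0.5433, -0.8366, -0.0698]
J4: z=[-0.4983, 0.3882, -0.7753] o=[-0.2994, 0.6377, 0.6866] → [0.3266, 0.2745, -0.0724, -0.4983, 0.3882, -0.7753]
J5: z=[0.5433, 0.8366, 0.0698] o=[-0.6782, 0.8698, 0.8528] → [-0.3941, 0.2303, 0.3068, 0.5433, 0.8366, 0.0698]
q̇ = J⁺·V = [-0.0100, -0.7370, 0.2040, -0.2670, 0.5530]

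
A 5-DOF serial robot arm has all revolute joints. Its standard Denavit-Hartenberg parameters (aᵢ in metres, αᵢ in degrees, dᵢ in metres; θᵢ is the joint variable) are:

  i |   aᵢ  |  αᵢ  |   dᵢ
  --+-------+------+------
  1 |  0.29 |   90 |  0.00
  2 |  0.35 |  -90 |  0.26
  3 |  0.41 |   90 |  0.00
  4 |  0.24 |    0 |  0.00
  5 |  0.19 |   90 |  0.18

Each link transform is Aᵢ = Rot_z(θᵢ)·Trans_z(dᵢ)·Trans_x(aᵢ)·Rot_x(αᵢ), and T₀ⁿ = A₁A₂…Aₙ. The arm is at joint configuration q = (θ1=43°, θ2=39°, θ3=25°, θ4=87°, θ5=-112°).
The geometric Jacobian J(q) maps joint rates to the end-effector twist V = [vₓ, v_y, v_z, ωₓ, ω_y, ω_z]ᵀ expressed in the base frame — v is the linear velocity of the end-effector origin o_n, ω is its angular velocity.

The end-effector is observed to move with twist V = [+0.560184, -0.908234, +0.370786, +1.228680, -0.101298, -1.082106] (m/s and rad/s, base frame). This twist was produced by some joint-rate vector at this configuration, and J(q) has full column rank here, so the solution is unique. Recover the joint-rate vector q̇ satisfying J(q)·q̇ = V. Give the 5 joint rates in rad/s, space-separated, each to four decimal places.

o_n = [0.8044, 0.5153, 0.7312]
J₁: ẑ×o_n = [-0.5153, 0.8044, 0.0000], ω = ẑ
J2: z=[0.6820, -0.7314, 0.0000] o=[0.2121, 0.1978, 0.0000] → [-0.5348, -0.4987, 0.6497, 0.6820, -0.7314, 0.0000]
J3: z=[-0.4603, -0.4292, 0.7771] o=[0.5883, 0.1931, 0.2203] → [-0.4696, 0.4031, -0.0555, -0.4603, -0.4292, 0.7771]
J4: z=[0.8583, -0.4388, 0.2660] o=[0.6814, 0.5168, 0.4541] → [-0.1212, -0.2051, 0.0527, 0.8583, -0.4388, 0.2660]
J5: z=[0.8583, -0.4388, 0.2660] o=[0.5739, 0.4239, 0.6475] → [-0.0610, -0.0105, 0.1796, 0.8583, -0.4388, 0.2660]
q̇ = J⁺·V = [-0.5520, 0.2450, -0.9340, -0.2170, 0.9530]

-0.5520 0.2450 -0.9340 -0.2170 0.9530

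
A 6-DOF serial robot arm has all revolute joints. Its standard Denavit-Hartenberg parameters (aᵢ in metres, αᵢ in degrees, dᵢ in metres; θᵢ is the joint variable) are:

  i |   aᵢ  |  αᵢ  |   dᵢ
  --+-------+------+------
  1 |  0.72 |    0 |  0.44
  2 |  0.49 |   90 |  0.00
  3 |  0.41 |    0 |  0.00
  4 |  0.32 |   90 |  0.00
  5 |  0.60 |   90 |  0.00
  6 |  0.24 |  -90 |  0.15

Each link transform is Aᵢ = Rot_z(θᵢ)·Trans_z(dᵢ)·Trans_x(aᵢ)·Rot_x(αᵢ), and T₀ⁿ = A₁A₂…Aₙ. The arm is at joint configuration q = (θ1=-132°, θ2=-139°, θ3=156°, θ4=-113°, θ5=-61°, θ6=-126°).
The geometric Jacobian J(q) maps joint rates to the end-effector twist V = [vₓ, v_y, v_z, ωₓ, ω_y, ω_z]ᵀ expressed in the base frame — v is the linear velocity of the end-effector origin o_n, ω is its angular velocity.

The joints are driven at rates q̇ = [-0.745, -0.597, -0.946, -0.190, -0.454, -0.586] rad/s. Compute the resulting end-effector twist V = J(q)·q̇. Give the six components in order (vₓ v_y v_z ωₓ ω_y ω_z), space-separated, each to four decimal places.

o_n = [-0.9509, -0.2430, 1.0293]
J₁: ẑ×o_n = [0.2430, -0.9509, 0.0000], ω = ẑ
J2: z=[0.0000, 0.0000, 1.0000] o=[-0.4818, -0.5351, 0.4400] → [-0.2921, -0.4691, 0.0000, 0.0000, 0.0000, 1.0000]
J3: z=[0.9998, -0.0175, 0.0000] o=[-0.4732, -0.0451, 0.4400] → [-0.0103, -0.5892, -0.2062, 0.9998, -0.0175, 0.0000]
J4: z=[0.9998, -0.0175, 0.0000] o=[-0.4798, -0.4196, 0.6068] → [-0.0074, -0.4224, 0.1684, 0.9998, -0.0175, 0.0000]
J5: z=[0.0119, 0.6819, -0.7314] o=[-0.4757, -0.1856, 0.8250] → [0.0973, 0.3451, 0.3233, 0.0119, 0.6819, -0.7314]
J6: z=[-0.4959, -0.6311, -0.5965] o=[-0.9967, 0.0362, 1.0234] → [-0.1703, -0.0244, 0.1674, -0.4959, -0.6311, -0.5965]
V = J·q̇ = [0.0600, 1.4837, -0.0818, -0.8506, 0.0801, -0.6604]

0.0600 1.4837 -0.0818 -0.8506 0.0801 -0.6604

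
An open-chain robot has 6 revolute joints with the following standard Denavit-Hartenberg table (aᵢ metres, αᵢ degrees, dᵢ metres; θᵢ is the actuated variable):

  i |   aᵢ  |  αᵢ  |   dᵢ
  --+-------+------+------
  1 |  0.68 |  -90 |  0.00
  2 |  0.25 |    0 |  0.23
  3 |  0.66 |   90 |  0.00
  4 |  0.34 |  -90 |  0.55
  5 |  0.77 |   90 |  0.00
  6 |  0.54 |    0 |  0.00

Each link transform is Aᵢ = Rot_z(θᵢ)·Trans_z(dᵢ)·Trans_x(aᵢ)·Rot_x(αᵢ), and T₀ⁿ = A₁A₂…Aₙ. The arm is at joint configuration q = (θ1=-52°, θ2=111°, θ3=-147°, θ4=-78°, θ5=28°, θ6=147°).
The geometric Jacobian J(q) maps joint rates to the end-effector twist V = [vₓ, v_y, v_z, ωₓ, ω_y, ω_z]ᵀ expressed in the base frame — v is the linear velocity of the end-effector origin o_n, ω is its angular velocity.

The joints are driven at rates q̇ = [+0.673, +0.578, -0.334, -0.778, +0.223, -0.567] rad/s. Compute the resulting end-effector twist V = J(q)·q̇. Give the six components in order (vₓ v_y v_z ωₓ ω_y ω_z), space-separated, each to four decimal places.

0.5167 0.0575 -0.3048 0.9778 -0.3569 -0.2658

o_n = [0.5061, -1.1599, 0.7239]
J₁: ẑ×o_n = [1.1599, 0.5061, -0.0000], ω = ẑ
J2: z=[0.7880, 0.6157, 0.0000] o=[0.4186, -0.5358, 0.0000] → [0.4457, -0.5705, -0.5456, 0.7880, 0.6157, 0.0000]
J3: z=[0.7880, 0.6157, 0.0000] o=[0.5447, -0.3236, -0.2334] → [0.5894, -0.7544, -0.6352, 0.7880, 0.6157, 0.0000]
J4: z=[-0.3619, 0.4632, 0.8090] o=[0.8735, -0.7444, 0.1545] → [0.5999, -0.0912, 0.3205, -0.3619, 0.4632, 0.8090]
J5: z=[0.6510, -0.4956, 0.5749] o=[0.4476, -0.7395, 0.6411] → [0.2007, -0.0203, -0.2447, 0.6510, -0.4956, 0.5749]
J6: z=[-0.6328, 0.0640, 0.7717] o=[0.1248, -1.4064, 0.4317] → [-0.1715, 0.4792, -0.1804, -0.6328, 0.0640, 0.7717]
V = J·q̇ = [0.5167, 0.0575, -0.3048, 0.9778, -0.3569, -0.2658]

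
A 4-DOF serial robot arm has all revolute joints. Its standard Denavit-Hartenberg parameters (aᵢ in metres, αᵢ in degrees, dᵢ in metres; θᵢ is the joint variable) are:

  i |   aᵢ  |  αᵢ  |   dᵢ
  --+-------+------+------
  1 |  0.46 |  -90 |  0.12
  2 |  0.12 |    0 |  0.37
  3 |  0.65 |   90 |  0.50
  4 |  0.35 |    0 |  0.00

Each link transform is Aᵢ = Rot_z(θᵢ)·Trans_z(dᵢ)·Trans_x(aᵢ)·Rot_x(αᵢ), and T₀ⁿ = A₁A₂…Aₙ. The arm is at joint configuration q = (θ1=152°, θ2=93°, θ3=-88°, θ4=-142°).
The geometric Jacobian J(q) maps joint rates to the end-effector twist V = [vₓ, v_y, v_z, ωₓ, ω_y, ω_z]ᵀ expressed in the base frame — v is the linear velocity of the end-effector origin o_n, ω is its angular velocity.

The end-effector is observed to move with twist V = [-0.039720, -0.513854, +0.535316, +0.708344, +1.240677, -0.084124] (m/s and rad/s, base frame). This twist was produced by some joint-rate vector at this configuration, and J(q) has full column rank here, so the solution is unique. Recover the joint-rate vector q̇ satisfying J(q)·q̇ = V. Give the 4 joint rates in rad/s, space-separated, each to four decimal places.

0.4070 -0.9970 -0.4310 -0.4930

o_n = [-1.0370, -0.1899, -0.0324]
J₁: ẑ×o_n = [0.1899, -1.0370, 0.0000], ω = ẑ
J2: z=[-0.4695, -0.8829, 0.0000] o=[-0.4062, 0.2160, 0.1200] → [0.1346, -0.0716, -0.3665, -0.4695, -0.8829, 0.0000]
J3: z=[-0.4695, -0.8829, 0.0000] o=[-0.5743, -0.1137, 0.0002] → [0.0288, -0.0153, -0.3728, -0.4695, -0.8829, 0.0000]
J4: z=[-0.0770, 0.0409, 0.9962] o=[-1.3808, -0.2512, -0.0565] → [-0.0601, 0.3443, -0.0188, -0.0770, 0.0409, 0.9962]
q̇ = J⁺·V = [0.4070, -0.9970, -0.4310, -0.4930]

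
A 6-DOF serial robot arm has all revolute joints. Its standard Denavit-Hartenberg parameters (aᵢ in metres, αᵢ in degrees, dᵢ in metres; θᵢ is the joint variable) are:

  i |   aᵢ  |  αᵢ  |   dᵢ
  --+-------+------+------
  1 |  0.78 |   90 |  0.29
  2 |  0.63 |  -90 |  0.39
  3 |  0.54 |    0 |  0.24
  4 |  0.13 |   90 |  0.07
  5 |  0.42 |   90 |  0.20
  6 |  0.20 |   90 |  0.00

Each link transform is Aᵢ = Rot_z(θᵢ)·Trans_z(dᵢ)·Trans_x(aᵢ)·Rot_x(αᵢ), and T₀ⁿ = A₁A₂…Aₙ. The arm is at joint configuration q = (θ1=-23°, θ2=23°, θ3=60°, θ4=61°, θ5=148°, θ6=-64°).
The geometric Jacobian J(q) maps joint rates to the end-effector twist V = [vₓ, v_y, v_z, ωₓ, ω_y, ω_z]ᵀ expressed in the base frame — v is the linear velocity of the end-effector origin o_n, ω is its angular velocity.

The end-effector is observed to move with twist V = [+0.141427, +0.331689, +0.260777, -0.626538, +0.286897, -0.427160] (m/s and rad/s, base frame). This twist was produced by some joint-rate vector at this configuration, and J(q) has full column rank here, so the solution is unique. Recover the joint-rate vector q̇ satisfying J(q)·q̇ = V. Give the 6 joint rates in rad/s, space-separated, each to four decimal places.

o_n = [1.3519, -0.7580, 1.2419]
J₁: ẑ×o_n = [0.7580, 1.3519, -0.0000], ω = ẑ
J2: z=[-0.3907, -0.9205, 0.0000] o=[0.7180, -0.3048, 0.2900] → [-0.8762, 0.3719, 0.7607, -0.3907, -0.9205, 0.0000]
J3: z=[-0.3597, 0.1527, 0.9205] o=[1.0994, -0.8904, 0.5362] → [-0.0141, 0.4863, -0.0861, -0.3597, 0.1527, 0.9205]
J4: z=[-0.3597, 0.1527, 0.9205] o=[1.4246, -0.5204, 0.8626] → [0.2767, 0.0695, 0.0966, -0.3597, 0.1527, 0.9205]
J5: z=[0.9275, 0.1658, 0.3349] o=[1.3862, -0.3830, 0.9009] → [0.1822, -0.3278, -0.3422, 0.9275, 0.1658, 0.3349]
J6: z=[-0.3588, 0.6458, 0.6740] o=[1.5278, -0.6629, 1.2444] → [0.0625, -0.1194, 0.1477, -0.3588, 0.6458, 0.6740]
q̇ = J⁺·V = [0.3340, -0.1660, -0.4690, -0.5290, -0.8740, 0.6680]

0.3340 -0.1660 -0.4690 -0.5290 -0.8740 0.6680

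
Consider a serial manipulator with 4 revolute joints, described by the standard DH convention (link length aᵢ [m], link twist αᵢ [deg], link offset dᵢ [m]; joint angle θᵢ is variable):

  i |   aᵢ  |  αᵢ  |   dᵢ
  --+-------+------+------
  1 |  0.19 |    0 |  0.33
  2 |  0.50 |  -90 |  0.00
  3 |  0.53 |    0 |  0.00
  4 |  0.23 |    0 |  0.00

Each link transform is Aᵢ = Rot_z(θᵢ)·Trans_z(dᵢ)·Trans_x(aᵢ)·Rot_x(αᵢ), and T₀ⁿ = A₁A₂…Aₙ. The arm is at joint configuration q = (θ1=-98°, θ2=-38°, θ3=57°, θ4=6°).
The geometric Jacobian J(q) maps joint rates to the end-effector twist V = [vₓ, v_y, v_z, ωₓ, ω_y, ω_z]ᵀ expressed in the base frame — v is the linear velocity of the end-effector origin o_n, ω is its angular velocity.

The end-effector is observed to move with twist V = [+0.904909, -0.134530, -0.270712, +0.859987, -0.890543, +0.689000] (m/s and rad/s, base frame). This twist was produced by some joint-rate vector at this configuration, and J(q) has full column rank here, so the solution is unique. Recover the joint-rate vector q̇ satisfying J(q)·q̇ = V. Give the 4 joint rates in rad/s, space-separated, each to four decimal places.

0.7350 -0.0460 0.4900 0.7480

o_n = [-0.6689, -0.8085, -0.3194]
J₁: ẑ×o_n = [0.8085, -0.6689, 0.0000], ω = ẑ
J2: z=[0.0000, 0.0000, 1.0000] o=[-0.0264, -0.1882, 0.3300] → [0.6204, -0.6424, 0.0000, 0.0000, 0.0000, 1.0000]
J3: z=[0.6947, -0.7193, 0.0000] o=[-0.3861, -0.5355, 0.3300] → [0.4672, 0.4511, -0.3931, 0.6947, -0.7193, 0.0000]
J4: z=[0.6947, -0.7193, 0.0000] o=[-0.5938, -0.7360, -0.1145] → [0.1474, 0.1424, -0.1044, 0.6947, -0.7193, 0.0000]
q̇ = J⁺·V = [0.7350, -0.0460, 0.4900, 0.7480]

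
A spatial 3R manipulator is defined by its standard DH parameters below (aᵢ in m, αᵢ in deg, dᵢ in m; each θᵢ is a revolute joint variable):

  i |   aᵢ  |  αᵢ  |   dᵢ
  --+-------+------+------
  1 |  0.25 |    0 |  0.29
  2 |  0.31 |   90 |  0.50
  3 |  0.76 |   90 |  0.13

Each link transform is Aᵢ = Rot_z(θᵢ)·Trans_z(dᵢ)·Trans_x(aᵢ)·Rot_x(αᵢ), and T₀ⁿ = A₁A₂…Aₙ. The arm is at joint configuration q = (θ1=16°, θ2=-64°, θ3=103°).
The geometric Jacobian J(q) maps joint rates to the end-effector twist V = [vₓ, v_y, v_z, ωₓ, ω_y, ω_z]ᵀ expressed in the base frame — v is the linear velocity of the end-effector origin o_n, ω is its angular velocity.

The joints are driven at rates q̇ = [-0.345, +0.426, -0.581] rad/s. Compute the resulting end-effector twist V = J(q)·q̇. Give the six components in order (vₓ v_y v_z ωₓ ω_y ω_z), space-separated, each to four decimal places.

0.3271 -0.4029 0.0993 0.4318 0.3888 0.0810

o_n = [0.2367, -0.1214, 1.5305]
J₁: ẑ×o_n = [0.1214, 0.2367, -0.0000], ω = ẑ
J2: z=[0.0000, 0.0000, 1.0000] o=[0.2403, 0.0689, 0.2900] → [0.1903, -0.0036, 0.0000, 0.0000, 0.0000, 1.0000]
J3: z=[-0.7431, -0.6691, 0.0000] o=[0.4477, -0.1615, 0.7900] → [-0.4955, 0.5503, -0.1710, -0.7431, -0.6691, 0.0000]
V = J·q̇ = [0.3271, -0.4029, 0.0993, 0.4318, 0.3888, 0.0810]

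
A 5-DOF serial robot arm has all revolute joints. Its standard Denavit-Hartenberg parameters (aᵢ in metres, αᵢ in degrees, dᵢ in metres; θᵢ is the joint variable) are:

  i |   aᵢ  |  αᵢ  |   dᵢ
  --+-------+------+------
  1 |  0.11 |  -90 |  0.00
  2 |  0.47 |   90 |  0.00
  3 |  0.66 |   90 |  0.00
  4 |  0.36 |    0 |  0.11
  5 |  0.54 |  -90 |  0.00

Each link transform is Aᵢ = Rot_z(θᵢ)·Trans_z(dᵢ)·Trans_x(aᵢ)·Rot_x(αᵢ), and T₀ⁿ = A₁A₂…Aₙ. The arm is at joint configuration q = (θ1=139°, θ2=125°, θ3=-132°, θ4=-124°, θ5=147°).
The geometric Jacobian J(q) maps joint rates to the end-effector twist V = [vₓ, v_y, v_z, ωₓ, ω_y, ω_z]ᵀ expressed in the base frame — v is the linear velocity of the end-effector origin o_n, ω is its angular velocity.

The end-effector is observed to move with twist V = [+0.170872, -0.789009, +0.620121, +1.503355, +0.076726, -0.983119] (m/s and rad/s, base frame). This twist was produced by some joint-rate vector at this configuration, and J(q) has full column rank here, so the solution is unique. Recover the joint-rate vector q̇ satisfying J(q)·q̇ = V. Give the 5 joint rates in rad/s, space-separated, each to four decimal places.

-0.9340 -0.4480 -0.8600 -0.7810 -0.1100

o_n = [0.2800, 0.6002, 0.2560]
J₁: ẑ×o_n = [-0.6002, 0.2800, 0.0000], ω = ẑ
J2: z=[-0.6561, -0.7547, 0.0000] o=[-0.0830, 0.0722, 0.0000] → [-0.1932, 0.1679, -0.0725, -0.6561, -0.7547, 0.0000]
J3: z=[-0.6182, 0.5374, -0.5736] o=[0.1204, -0.1047, -0.3850] → [0.7488, 0.3048, -0.5215, -0.6182, 0.5374, -0.5736]
J4: z=[-0.7607, -0.2254, 0.6087] o=[0.2510, 0.4317, -0.0232] → [-0.1655, 0.2300, -0.1217, -0.7607, -0.2254, 0.6087]
J5: z=[-0.7607, -0.2254, 0.6087] o=[0.3120, 0.0829, 0.1046] → [-0.3491, 0.0957, -0.4008, -0.7607, -0.2254, 0.6087]
q̇ = J⁺·V = [-0.9340, -0.4480, -0.8600, -0.7810, -0.1100]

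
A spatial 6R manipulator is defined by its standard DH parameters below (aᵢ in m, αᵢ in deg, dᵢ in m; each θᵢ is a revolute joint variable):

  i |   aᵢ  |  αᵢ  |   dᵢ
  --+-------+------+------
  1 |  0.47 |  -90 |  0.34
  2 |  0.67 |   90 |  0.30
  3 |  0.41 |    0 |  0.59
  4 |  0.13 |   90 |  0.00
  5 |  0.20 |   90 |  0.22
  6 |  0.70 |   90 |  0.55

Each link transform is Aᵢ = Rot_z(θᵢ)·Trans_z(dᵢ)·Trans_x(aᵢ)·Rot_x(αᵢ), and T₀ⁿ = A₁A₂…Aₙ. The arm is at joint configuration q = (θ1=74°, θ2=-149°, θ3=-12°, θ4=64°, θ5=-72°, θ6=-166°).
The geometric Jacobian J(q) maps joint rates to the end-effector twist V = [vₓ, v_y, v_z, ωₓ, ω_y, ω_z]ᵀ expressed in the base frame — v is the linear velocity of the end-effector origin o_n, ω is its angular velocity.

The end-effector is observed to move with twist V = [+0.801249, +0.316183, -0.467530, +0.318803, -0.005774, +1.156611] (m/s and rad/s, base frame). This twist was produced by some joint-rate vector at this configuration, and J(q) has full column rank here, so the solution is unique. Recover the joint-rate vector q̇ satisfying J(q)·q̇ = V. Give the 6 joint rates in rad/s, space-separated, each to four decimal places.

o_n = [0.0549, -0.6896, -0.0101]
J₁: ẑ×o_n = [0.6896, 0.0549, -0.0000], ω = ẑ
J2: z=[-0.9613, 0.2756, 0.0000] o=[0.1295, 0.4518, 0.3400] → [-0.0965, -0.3366, 1.1178, -0.9613, 0.2756, 0.0000]
J3: z=[-0.1420, -0.4951, -0.8572] o=[-0.3171, -0.0176, 0.6851] → [-0.2319, -0.4176, 0.2796, -0.1420, -0.4951, -0.8572]
J4: z=[-0.1420, -0.4951, -0.8572] o=[-0.4137, -0.6636, 0.3859] → [0.1738, -0.4579, 0.2357, -0.1420, -0.4951, -0.8572]
J5: z=[0.4056, -0.8190, 0.4059] o=[-0.5311, -0.7013, 0.4271] → [0.3533, 0.4152, 0.4847, 0.4056, -0.8190, 0.4059]
J6: z=[0.9026, 0.4289, -0.0367] o=[-0.4706, -0.8053, 0.6990] → [-0.2999, 0.6208, -0.1210, 0.9026, 0.4289, -0.0367]
q̇ = J⁺·V = [0.6510, -0.3480, -0.7860, 0.2620, 0.1250, -0.1560]

0.6510 -0.3480 -0.7860 0.2620 0.1250 -0.1560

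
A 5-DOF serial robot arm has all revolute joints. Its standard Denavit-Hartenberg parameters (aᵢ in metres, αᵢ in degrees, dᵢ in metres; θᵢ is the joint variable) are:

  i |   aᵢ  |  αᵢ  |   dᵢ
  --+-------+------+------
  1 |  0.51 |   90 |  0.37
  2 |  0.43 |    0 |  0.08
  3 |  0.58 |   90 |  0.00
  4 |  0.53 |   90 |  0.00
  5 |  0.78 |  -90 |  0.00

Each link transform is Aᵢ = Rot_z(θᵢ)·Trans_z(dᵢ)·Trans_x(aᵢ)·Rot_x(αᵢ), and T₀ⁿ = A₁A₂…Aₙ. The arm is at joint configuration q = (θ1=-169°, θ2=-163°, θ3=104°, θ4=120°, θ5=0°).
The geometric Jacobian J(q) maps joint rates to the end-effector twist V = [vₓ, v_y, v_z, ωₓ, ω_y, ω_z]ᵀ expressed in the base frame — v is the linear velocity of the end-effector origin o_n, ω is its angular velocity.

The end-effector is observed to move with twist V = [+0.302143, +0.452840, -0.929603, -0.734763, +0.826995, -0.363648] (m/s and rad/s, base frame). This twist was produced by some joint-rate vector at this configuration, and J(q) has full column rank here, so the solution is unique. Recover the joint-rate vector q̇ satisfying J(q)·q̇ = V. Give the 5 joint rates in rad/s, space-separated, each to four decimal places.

o_n = [-0.2908, 1.1807, 0.3086]
J₁: ẑ×o_n = [-1.1807, -0.2908, 0.0000], ω = ẑ
J2: z=[-0.1908, 0.9816, 0.0000] o=[-0.5006, -0.0973, 0.3700] → [-0.0603, -0.0117, -0.4498, -0.1908, 0.9816, 0.0000]
J3: z=[-0.1908, 0.9816, 0.0000] o=[-0.1122, 0.0597, 0.2443] → [0.0631, 0.0123, -0.0386, -0.1908, 0.9816, 0.0000]
J4: z=[0.8414, 0.1636, -0.5150] o=[-0.4055, 0.0027, -0.2529] → [0.6986, -0.5315, 0.9725, 0.8414, 0.1636, -0.5150]
J5: z=[-0.5332, 0.4057, -0.7423] o=[-0.3591, 0.4793, -0.0257] → [0.6563, 0.1276, -0.4017, -0.5332, 0.4057, -0.7423]
q̇ = J⁺·V = [-0.4860, 0.6810, 0.1640, -0.5460, 0.2140]

-0.4860 0.6810 0.1640 -0.5460 0.2140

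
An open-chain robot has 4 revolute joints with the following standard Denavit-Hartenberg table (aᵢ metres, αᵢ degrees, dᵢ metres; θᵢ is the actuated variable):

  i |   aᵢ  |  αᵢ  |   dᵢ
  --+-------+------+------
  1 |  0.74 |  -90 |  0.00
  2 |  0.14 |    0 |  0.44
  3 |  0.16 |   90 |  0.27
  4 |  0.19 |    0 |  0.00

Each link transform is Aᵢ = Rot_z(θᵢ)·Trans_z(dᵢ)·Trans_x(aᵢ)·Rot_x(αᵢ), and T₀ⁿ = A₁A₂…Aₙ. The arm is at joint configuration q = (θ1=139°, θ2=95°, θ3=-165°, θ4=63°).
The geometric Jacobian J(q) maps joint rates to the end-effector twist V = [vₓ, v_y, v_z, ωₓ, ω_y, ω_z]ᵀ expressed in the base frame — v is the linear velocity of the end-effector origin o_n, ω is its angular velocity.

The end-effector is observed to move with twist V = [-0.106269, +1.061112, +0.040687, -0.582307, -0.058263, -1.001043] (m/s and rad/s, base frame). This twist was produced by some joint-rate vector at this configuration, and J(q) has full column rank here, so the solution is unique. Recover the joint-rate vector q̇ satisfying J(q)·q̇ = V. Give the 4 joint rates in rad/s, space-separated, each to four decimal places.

-0.8550 0.7080 -0.2820 -0.4270

o_n = [-1.1897, -0.1309, 0.0919]
J₁: ẑ×o_n = [0.1309, -1.1897, 0.0000], ω = ẑ
J2: z=[-0.6561, -0.7547, 0.0000] o=[-0.5585, 0.4855, 0.0000] → [-0.0694, 0.0603, -0.0720, -0.6561, -0.7547, 0.0000]
J3: z=[-0.6561, -0.7547, 0.0000] o=[-0.8379, 0.1454, -0.1395] → [-0.1746, 0.1518, -0.0842, -0.6561, -0.7547, 0.0000]
J4: z=[0.7092, -0.6165, 0.3420] o=[-1.0564, -0.0225, 0.0109] → [-0.0129, -0.1031, -0.1591, 0.7092, -0.6165, 0.3420]
q̇ = J⁺·V = [-0.8550, 0.7080, -0.2820, -0.4270]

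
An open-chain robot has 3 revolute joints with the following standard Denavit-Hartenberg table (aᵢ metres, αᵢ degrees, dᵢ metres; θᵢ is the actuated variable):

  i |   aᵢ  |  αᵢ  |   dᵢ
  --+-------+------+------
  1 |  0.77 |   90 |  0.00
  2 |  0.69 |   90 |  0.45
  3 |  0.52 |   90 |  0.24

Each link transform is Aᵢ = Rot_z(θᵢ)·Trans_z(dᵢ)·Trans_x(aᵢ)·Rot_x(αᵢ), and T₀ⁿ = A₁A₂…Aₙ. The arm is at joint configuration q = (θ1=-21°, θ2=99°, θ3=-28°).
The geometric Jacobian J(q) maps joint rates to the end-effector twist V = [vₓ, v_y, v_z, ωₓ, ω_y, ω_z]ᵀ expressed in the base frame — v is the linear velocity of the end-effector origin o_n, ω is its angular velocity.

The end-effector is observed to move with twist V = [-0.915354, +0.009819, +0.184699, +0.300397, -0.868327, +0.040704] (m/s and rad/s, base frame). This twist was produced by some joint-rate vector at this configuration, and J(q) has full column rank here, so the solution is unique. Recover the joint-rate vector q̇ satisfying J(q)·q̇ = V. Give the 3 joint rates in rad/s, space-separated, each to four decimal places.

-0.0530 0.7030 0.5990

o_n = [0.6986, -0.4887, 1.1725]
J₁: ẑ×o_n = [0.4887, 0.6986, -0.0000], ω = ẑ
J2: z=[-0.3584, -0.9336, 0.0000] o=[0.7189, -0.2759, 0.0000] → [-1.0947, 0.4202, 0.0573, -0.3584, -0.9336, 0.0000]
J3: z=[0.9221, -0.3540, 0.1564] o=[0.4568, -0.6574, 0.6815] → [-0.2002, -0.4150, 0.2411, 0.9221, -0.3540, 0.1564]
q̇ = J⁺·V = [-0.0530, 0.7030, 0.5990]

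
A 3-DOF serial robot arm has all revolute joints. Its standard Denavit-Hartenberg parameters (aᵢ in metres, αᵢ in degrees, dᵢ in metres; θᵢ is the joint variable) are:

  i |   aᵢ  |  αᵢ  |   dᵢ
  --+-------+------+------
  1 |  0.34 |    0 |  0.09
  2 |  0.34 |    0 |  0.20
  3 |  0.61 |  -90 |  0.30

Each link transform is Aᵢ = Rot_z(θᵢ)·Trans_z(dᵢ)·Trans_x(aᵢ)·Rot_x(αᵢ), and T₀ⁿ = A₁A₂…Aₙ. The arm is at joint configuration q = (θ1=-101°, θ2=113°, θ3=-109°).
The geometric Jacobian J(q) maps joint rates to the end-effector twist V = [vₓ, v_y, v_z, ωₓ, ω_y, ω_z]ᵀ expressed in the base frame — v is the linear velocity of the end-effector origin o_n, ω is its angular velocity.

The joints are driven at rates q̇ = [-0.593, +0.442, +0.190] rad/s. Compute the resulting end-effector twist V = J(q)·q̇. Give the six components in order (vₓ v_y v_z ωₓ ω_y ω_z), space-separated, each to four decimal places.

o_n = [0.1934, -0.8685, 0.5900]
J₁: ẑ×o_n = [0.8685, 0.1934, -0.0000], ω = ẑ
J2: z=[0.0000, 0.0000, 1.0000] o=[-0.0649, -0.3338, 0.0900] → [0.5348, 0.2582, -0.0000, 0.0000, 0.0000, 1.0000]
J3: z=[0.0000, 0.0000, 1.0000] o=[0.2677, -0.2631, 0.2900] → [0.6055, -0.0743, 0.0000, 0.0000, 0.0000, 1.0000]
V = J·q̇ = [-0.1636, -0.0146, 0.0000, 0.0000, 0.0000, 0.0390]

-0.1636 -0.0146 0.0000 0.0000 0.0000 0.0390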